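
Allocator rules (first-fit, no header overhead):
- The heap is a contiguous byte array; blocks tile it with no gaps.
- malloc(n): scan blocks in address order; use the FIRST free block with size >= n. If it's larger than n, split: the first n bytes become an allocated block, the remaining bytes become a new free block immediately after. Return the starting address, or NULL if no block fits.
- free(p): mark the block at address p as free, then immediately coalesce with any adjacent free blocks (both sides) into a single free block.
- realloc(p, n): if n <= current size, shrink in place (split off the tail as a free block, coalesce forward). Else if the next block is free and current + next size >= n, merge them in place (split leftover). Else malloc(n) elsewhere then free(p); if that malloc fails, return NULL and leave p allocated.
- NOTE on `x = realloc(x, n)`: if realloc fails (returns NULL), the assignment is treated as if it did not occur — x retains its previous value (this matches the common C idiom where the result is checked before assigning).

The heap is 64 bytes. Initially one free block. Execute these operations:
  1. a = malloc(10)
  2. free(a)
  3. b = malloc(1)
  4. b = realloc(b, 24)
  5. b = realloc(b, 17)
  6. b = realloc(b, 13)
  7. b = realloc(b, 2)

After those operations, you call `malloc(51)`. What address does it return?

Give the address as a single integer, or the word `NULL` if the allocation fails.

Op 1: a = malloc(10) -> a = 0; heap: [0-9 ALLOC][10-63 FREE]
Op 2: free(a) -> (freed a); heap: [0-63 FREE]
Op 3: b = malloc(1) -> b = 0; heap: [0-0 ALLOC][1-63 FREE]
Op 4: b = realloc(b, 24) -> b = 0; heap: [0-23 ALLOC][24-63 FREE]
Op 5: b = realloc(b, 17) -> b = 0; heap: [0-16 ALLOC][17-63 FREE]
Op 6: b = realloc(b, 13) -> b = 0; heap: [0-12 ALLOC][13-63 FREE]
Op 7: b = realloc(b, 2) -> b = 0; heap: [0-1 ALLOC][2-63 FREE]
malloc(51): first-fit scan over [0-1 ALLOC][2-63 FREE] -> 2

Answer: 2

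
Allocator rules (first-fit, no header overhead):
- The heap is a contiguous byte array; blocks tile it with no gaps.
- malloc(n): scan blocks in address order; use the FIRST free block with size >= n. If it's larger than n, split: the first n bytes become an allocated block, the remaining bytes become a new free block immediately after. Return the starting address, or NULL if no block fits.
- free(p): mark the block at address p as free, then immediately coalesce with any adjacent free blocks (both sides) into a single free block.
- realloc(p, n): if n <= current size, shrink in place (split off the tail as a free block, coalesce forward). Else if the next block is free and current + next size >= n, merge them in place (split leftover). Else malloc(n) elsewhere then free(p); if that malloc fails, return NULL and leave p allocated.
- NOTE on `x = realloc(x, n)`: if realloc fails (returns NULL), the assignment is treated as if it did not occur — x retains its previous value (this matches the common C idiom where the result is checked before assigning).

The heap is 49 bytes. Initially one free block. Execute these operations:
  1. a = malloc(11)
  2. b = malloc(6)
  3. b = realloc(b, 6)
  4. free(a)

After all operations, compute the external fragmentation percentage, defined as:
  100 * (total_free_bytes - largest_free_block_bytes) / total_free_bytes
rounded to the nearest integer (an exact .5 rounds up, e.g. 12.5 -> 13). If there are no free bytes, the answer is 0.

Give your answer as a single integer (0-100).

Op 1: a = malloc(11) -> a = 0; heap: [0-10 ALLOC][11-48 FREE]
Op 2: b = malloc(6) -> b = 11; heap: [0-10 ALLOC][11-16 ALLOC][17-48 FREE]
Op 3: b = realloc(b, 6) -> b = 11; heap: [0-10 ALLOC][11-16 ALLOC][17-48 FREE]
Op 4: free(a) -> (freed a); heap: [0-10 FREE][11-16 ALLOC][17-48 FREE]
Free blocks: [11 32] total_free=43 largest=32 -> 100*(43-32)/43 = 1100/43 ≈ 25.581 -> rounds to 26

Answer: 26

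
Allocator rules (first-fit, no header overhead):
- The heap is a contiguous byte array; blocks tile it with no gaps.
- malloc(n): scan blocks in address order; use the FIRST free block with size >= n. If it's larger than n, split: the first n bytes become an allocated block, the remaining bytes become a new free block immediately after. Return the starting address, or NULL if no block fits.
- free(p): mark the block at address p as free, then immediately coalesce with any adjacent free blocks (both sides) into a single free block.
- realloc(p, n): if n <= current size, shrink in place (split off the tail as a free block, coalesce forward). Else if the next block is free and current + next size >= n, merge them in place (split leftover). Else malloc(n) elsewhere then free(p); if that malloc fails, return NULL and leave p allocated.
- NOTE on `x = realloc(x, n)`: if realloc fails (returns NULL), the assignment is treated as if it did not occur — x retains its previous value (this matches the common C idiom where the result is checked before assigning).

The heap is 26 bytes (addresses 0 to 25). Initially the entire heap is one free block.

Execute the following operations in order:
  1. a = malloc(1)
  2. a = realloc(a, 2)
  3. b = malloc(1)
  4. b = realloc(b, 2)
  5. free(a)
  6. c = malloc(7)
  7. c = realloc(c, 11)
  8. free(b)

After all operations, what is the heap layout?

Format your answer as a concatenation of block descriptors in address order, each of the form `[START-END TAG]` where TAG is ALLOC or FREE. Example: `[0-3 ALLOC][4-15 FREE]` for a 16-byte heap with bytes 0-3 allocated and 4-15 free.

Answer: [0-3 FREE][4-14 ALLOC][15-25 FREE]

Derivation:
Op 1: a = malloc(1) -> a = 0; heap: [0-0 ALLOC][1-25 FREE]
Op 2: a = realloc(a, 2) -> a = 0; heap: [0-1 ALLOC][2-25 FREE]
Op 3: b = malloc(1) -> b = 2; heap: [0-1 ALLOC][2-2 ALLOC][3-25 FREE]
Op 4: b = realloc(b, 2) -> b = 2; heap: [0-1 ALLOC][2-3 ALLOC][4-25 FREE]
Op 5: free(a) -> (freed a); heap: [0-1 FREE][2-3 ALLOC][4-25 FREE]
Op 6: c = malloc(7) -> c = 4; heap: [0-1 FREE][2-3 ALLOC][4-10 ALLOC][11-25 FREE]
Op 7: c = realloc(c, 11) -> c = 4; heap: [0-1 FREE][2-3 ALLOC][4-14 ALLOC][15-25 FREE]
Op 8: free(b) -> (freed b); heap: [0-3 FREE][4-14 ALLOC][15-25 FREE]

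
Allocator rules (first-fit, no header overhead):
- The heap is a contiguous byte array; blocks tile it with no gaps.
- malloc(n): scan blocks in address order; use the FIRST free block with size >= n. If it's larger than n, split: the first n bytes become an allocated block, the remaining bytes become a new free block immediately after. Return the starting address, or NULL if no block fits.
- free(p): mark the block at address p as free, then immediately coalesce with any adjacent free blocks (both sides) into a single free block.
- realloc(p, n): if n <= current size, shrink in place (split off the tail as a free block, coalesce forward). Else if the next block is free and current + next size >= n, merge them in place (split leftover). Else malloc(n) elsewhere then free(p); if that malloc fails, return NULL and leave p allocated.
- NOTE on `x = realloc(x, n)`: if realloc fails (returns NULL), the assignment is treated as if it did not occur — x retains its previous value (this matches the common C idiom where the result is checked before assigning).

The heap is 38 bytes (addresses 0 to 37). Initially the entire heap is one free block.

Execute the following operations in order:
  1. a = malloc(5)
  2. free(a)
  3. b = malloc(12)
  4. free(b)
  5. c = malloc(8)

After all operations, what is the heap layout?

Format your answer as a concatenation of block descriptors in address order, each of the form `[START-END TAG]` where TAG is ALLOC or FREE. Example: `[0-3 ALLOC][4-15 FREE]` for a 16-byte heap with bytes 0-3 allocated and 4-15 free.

Op 1: a = malloc(5) -> a = 0; heap: [0-4 ALLOC][5-37 FREE]
Op 2: free(a) -> (freed a); heap: [0-37 FREE]
Op 3: b = malloc(12) -> b = 0; heap: [0-11 ALLOC][12-37 FREE]
Op 4: free(b) -> (freed b); heap: [0-37 FREE]
Op 5: c = malloc(8) -> c = 0; heap: [0-7 ALLOC][8-37 FREE]

Answer: [0-7 ALLOC][8-37 FREE]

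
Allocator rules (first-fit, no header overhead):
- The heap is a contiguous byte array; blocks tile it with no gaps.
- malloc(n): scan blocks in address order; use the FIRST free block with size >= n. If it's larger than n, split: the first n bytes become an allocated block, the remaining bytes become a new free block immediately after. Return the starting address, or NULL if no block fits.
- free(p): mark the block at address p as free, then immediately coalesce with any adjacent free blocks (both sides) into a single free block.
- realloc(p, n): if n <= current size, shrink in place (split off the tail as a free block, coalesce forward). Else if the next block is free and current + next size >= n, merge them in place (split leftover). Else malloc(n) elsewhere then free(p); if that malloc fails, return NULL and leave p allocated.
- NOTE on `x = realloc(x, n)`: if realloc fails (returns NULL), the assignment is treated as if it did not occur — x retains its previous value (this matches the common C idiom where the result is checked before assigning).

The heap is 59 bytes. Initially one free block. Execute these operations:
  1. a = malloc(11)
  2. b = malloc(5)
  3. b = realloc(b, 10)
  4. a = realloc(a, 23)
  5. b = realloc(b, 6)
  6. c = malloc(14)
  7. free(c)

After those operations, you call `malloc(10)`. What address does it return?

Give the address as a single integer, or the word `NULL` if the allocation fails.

Answer: 0

Derivation:
Op 1: a = malloc(11) -> a = 0; heap: [0-10 ALLOC][11-58 FREE]
Op 2: b = malloc(5) -> b = 11; heap: [0-10 ALLOC][11-15 ALLOC][16-58 FREE]
Op 3: b = realloc(b, 10) -> b = 11; heap: [0-10 ALLOC][11-20 ALLOC][21-58 FREE]
Op 4: a = realloc(a, 23) -> a = 21; heap: [0-10 FREE][11-20 ALLOC][21-43 ALLOC][44-58 FREE]
Op 5: b = realloc(b, 6) -> b = 11; heap: [0-10 FREE][11-16 ALLOC][17-20 FREE][21-43 ALLOC][44-58 FREE]
Op 6: c = malloc(14) -> c = 44; heap: [0-10 FREE][11-16 ALLOC][17-20 FREE][21-43 ALLOC][44-57 ALLOC][58-58 FREE]
Op 7: free(c) -> (freed c); heap: [0-10 FREE][11-16 ALLOC][17-20 FREE][21-43 ALLOC][44-58 FREE]
malloc(10): first-fit scan over [0-10 FREE][11-16 ALLOC][17-20 FREE][21-43 ALLOC][44-58 FREE] -> 0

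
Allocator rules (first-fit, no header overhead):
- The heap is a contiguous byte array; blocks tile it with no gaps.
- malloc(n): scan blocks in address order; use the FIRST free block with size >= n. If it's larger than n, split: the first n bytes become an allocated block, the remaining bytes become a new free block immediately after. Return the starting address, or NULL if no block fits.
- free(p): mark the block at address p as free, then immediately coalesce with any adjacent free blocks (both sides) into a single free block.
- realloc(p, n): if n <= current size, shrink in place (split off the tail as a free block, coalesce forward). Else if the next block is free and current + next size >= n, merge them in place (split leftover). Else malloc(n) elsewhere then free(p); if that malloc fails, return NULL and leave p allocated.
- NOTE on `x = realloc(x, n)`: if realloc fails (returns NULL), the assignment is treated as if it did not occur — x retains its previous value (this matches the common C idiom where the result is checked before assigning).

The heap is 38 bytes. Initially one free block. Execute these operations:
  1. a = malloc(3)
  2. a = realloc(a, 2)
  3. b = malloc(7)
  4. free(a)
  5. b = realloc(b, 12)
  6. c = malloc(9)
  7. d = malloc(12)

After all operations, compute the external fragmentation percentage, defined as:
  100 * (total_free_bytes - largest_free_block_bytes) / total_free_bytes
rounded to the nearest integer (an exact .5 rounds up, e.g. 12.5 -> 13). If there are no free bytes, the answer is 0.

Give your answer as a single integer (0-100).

Answer: 40

Derivation:
Op 1: a = malloc(3) -> a = 0; heap: [0-2 ALLOC][3-37 FREE]
Op 2: a = realloc(a, 2) -> a = 0; heap: [0-1 ALLOC][2-37 FREE]
Op 3: b = malloc(7) -> b = 2; heap: [0-1 ALLOC][2-8 ALLOC][9-37 FREE]
Op 4: free(a) -> (freed a); heap: [0-1 FREE][2-8 ALLOC][9-37 FREE]
Op 5: b = realloc(b, 12) -> b = 2; heap: [0-1 FREE][2-13 ALLOC][14-37 FREE]
Op 6: c = malloc(9) -> c = 14; heap: [0-1 FREE][2-13 ALLOC][14-22 ALLOC][23-37 FREE]
Op 7: d = malloc(12) -> d = 23; heap: [0-1 FREE][2-13 ALLOC][14-22 ALLOC][23-34 ALLOC][35-37 FREE]
Free blocks: [2 3] total_free=5 largest=3 -> 100*(5-3)/5 = 200/5 = 40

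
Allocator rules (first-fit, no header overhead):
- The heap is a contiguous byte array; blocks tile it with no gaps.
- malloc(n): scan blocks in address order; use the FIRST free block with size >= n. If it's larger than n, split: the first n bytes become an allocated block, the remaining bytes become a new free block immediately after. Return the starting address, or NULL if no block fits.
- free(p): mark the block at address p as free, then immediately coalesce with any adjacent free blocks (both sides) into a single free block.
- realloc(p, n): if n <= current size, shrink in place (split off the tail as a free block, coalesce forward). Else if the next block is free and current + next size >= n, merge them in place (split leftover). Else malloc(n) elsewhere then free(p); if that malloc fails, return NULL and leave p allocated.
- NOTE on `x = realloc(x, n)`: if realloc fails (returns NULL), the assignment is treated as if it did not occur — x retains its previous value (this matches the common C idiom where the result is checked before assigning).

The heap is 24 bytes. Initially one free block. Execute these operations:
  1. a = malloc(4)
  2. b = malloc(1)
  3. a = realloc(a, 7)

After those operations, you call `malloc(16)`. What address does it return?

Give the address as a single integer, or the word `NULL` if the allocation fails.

Answer: NULL

Derivation:
Op 1: a = malloc(4) -> a = 0; heap: [0-3 ALLOC][4-23 FREE]
Op 2: b = malloc(1) -> b = 4; heap: [0-3 ALLOC][4-4 ALLOC][5-23 FREE]
Op 3: a = realloc(a, 7) -> a = 5; heap: [0-3 FREE][4-4 ALLOC][5-11 ALLOC][12-23 FREE]
malloc(16): first-fit scan over [0-3 FREE][4-4 ALLOC][5-11 ALLOC][12-23 FREE] -> NULL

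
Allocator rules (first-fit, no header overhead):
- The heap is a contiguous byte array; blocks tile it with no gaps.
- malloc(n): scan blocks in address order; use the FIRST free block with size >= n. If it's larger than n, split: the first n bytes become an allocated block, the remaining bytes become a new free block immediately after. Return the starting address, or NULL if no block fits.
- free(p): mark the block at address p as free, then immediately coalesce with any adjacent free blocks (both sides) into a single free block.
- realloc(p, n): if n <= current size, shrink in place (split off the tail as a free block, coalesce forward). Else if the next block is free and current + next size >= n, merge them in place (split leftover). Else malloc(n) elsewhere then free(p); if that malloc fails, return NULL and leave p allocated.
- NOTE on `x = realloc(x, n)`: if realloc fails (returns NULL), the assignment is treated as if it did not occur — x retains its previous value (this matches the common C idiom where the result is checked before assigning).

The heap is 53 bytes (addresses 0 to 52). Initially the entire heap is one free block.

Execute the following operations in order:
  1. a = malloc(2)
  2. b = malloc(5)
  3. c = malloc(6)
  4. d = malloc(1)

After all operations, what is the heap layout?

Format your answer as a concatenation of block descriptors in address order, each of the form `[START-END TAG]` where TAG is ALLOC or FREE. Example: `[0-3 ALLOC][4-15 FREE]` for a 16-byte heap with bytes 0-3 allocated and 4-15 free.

Op 1: a = malloc(2) -> a = 0; heap: [0-1 ALLOC][2-52 FREE]
Op 2: b = malloc(5) -> b = 2; heap: [0-1 ALLOC][2-6 ALLOC][7-52 FREE]
Op 3: c = malloc(6) -> c = 7; heap: [0-1 ALLOC][2-6 ALLOC][7-12 ALLOC][13-52 FREE]
Op 4: d = malloc(1) -> d = 13; heap: [0-1 ALLOC][2-6 ALLOC][7-12 ALLOC][13-13 ALLOC][14-52 FREE]

Answer: [0-1 ALLOC][2-6 ALLOC][7-12 ALLOC][13-13 ALLOC][14-52 FREE]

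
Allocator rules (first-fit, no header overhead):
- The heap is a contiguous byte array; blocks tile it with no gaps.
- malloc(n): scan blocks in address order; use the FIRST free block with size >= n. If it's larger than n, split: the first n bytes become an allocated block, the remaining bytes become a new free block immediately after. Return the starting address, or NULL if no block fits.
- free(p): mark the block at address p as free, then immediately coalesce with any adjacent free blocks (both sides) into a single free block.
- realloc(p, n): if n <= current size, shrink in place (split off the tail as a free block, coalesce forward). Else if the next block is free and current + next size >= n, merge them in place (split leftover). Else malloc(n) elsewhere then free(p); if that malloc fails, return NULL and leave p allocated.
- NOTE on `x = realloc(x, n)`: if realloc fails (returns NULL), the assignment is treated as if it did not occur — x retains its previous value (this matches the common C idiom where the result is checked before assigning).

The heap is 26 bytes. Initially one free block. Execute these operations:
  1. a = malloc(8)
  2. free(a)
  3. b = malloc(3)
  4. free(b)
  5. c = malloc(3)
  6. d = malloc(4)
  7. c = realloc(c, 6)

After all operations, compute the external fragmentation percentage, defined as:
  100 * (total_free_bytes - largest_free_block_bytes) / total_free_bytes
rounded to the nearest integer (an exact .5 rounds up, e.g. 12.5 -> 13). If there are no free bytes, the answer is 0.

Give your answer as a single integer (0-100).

Op 1: a = malloc(8) -> a = 0; heap: [0-7 ALLOC][8-25 FREE]
Op 2: free(a) -> (freed a); heap: [0-25 FREE]
Op 3: b = malloc(3) -> b = 0; heap: [0-2 ALLOC][3-25 FREE]
Op 4: free(b) -> (freed b); heap: [0-25 FREE]
Op 5: c = malloc(3) -> c = 0; heap: [0-2 ALLOC][3-25 FREE]
Op 6: d = malloc(4) -> d = 3; heap: [0-2 ALLOC][3-6 ALLOC][7-25 FREE]
Op 7: c = realloc(c, 6) -> c = 7; heap: [0-2 FREE][3-6 ALLOC][7-12 ALLOC][13-25 FREE]
Free blocks: [3 13] total_free=16 largest=13 -> 100*(16-13)/16 = 300/16 = 18.75 -> rounds to 19

Answer: 19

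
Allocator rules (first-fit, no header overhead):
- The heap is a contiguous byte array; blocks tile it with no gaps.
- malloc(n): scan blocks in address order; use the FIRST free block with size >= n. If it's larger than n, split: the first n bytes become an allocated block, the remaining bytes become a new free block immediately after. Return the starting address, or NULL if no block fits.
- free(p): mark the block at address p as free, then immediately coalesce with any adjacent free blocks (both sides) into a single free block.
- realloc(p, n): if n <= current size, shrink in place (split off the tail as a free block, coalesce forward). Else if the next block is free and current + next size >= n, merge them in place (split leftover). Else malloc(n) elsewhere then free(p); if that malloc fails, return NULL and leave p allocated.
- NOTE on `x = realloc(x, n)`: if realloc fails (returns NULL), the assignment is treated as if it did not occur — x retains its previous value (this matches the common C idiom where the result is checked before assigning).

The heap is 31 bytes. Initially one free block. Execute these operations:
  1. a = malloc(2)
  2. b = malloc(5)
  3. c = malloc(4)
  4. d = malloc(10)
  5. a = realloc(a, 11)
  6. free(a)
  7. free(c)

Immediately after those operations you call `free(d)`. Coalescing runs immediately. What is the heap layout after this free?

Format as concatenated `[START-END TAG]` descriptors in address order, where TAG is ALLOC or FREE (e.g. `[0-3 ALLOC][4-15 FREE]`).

Op 1: a = malloc(2) -> a = 0; heap: [0-1 ALLOC][2-30 FREE]
Op 2: b = malloc(5) -> b = 2; heap: [0-1 ALLOC][2-6 ALLOC][7-30 FREE]
Op 3: c = malloc(4) -> c = 7; heap: [0-1 ALLOC][2-6 ALLOC][7-10 ALLOC][11-30 FREE]
Op 4: d = malloc(10) -> d = 11; heap: [0-1 ALLOC][2-6 ALLOC][7-10 ALLOC][11-20 ALLOC][21-30 FREE]
Op 5: a = realloc(a, 11) -> NULL (a unchanged); heap: [0-1 ALLOC][2-6 ALLOC][7-10 ALLOC][11-20 ALLOC][21-30 FREE]
Op 6: free(a) -> (freed a); heap: [0-1 FREE][2-6 ALLOC][7-10 ALLOC][11-20 ALLOC][21-30 FREE]
Op 7: free(c) -> (freed c); heap: [0-1 FREE][2-6 ALLOC][7-10 FREE][11-20 ALLOC][21-30 FREE]
free(d): d = 11 -> block [11-20 ALLOC]; mark free, coalesce with adjacent free neighbors -> [0-1 FREE][2-6 ALLOC][7-30 FREE]

Answer: [0-1 FREE][2-6 ALLOC][7-30 FREE]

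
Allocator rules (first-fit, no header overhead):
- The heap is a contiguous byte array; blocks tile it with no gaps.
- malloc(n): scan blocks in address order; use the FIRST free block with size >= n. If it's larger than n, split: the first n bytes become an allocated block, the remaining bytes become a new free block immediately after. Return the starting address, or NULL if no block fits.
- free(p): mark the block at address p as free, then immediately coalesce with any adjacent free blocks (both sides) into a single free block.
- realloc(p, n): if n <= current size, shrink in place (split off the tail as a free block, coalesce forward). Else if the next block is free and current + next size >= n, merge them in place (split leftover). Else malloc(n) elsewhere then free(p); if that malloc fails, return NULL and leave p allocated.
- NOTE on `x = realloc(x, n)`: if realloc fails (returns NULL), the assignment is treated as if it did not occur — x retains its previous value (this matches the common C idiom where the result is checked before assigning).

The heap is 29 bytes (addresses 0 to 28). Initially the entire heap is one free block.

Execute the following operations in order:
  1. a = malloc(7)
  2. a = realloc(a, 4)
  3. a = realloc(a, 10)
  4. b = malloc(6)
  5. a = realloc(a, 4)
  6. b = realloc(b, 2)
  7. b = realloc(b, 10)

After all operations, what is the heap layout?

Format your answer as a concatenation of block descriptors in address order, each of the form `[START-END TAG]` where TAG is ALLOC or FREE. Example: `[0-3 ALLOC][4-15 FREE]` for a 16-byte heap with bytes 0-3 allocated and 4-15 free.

Answer: [0-3 ALLOC][4-9 FREE][10-19 ALLOC][20-28 FREE]

Derivation:
Op 1: a = malloc(7) -> a = 0; heap: [0-6 ALLOC][7-28 FREE]
Op 2: a = realloc(a, 4) -> a = 0; heap: [0-3 ALLOC][4-28 FREE]
Op 3: a = realloc(a, 10) -> a = 0; heap: [0-9 ALLOC][10-28 FREE]
Op 4: b = malloc(6) -> b = 10; heap: [0-9 ALLOC][10-15 ALLOC][16-28 FREE]
Op 5: a = realloc(a, 4) -> a = 0; heap: [0-3 ALLOC][4-9 FREE][10-15 ALLOC][16-28 FREE]
Op 6: b = realloc(b, 2) -> b = 10; heap: [0-3 ALLOC][4-9 FREE][10-11 ALLOC][12-28 FREE]
Op 7: b = realloc(b, 10) -> b = 10; heap: [0-3 ALLOC][4-9 FREE][10-19 ALLOC][20-28 FREE]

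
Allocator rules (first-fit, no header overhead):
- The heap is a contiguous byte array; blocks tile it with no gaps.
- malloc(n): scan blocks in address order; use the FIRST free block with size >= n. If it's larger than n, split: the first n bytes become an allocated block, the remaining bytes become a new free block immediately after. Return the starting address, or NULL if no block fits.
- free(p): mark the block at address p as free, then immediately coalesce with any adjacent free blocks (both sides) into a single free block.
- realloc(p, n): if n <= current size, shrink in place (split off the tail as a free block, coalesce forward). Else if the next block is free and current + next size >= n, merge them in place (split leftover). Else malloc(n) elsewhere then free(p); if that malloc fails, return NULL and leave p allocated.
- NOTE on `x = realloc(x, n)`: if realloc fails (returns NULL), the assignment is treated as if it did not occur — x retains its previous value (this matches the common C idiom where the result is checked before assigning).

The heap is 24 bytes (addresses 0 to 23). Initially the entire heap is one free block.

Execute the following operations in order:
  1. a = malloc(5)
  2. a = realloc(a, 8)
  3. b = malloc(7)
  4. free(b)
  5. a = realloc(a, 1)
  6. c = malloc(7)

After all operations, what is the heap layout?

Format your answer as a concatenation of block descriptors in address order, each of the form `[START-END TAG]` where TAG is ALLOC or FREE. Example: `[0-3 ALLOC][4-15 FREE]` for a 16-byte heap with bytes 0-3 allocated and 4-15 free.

Op 1: a = malloc(5) -> a = 0; heap: [0-4 ALLOC][5-23 FREE]
Op 2: a = realloc(a, 8) -> a = 0; heap: [0-7 ALLOC][8-23 FREE]
Op 3: b = malloc(7) -> b = 8; heap: [0-7 ALLOC][8-14 ALLOC][15-23 FREE]
Op 4: free(b) -> (freed b); heap: [0-7 ALLOC][8-23 FREE]
Op 5: a = realloc(a, 1) -> a = 0; heap: [0-0 ALLOC][1-23 FREE]
Op 6: c = malloc(7) -> c = 1; heap: [0-0 ALLOC][1-7 ALLOC][8-23 FREE]

Answer: [0-0 ALLOC][1-7 ALLOC][8-23 FREE]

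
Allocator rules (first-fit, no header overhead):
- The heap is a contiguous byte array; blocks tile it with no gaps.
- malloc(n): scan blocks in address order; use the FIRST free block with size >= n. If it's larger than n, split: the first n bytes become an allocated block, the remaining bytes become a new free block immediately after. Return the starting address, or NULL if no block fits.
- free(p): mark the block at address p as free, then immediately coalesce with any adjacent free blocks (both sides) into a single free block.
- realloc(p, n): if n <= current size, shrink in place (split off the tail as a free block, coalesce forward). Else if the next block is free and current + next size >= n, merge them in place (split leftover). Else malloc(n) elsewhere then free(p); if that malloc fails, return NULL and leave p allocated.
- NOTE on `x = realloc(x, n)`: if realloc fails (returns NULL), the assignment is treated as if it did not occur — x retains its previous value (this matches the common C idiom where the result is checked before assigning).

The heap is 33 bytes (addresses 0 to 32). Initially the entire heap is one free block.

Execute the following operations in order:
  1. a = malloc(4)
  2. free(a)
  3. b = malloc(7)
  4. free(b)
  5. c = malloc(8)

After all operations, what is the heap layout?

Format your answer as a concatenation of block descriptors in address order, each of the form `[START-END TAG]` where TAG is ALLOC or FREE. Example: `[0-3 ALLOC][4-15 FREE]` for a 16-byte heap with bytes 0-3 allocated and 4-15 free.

Op 1: a = malloc(4) -> a = 0; heap: [0-3 ALLOC][4-32 FREE]
Op 2: free(a) -> (freed a); heap: [0-32 FREE]
Op 3: b = malloc(7) -> b = 0; heap: [0-6 ALLOC][7-32 FREE]
Op 4: free(b) -> (freed b); heap: [0-32 FREE]
Op 5: c = malloc(8) -> c = 0; heap: [0-7 ALLOC][8-32 FREE]

Answer: [0-7 ALLOC][8-32 FREE]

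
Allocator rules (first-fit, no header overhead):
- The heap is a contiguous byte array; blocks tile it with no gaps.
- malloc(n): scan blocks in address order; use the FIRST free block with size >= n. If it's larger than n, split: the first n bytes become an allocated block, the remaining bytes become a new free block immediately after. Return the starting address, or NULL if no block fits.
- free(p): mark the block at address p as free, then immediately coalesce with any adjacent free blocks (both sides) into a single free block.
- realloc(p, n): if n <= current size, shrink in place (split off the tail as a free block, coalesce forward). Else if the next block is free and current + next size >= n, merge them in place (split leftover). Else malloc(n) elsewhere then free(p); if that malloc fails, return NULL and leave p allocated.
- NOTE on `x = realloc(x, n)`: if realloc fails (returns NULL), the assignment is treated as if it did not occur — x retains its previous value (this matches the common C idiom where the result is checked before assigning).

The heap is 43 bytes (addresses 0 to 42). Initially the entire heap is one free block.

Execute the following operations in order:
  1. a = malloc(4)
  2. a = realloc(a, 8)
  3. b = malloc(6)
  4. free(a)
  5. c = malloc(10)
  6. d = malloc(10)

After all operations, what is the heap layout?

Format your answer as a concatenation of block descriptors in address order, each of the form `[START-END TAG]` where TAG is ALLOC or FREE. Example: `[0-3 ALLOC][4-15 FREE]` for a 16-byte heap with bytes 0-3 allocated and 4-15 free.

Answer: [0-7 FREE][8-13 ALLOC][14-23 ALLOC][24-33 ALLOC][34-42 FREE]

Derivation:
Op 1: a = malloc(4) -> a = 0; heap: [0-3 ALLOC][4-42 FREE]
Op 2: a = realloc(a, 8) -> a = 0; heap: [0-7 ALLOC][8-42 FREE]
Op 3: b = malloc(6) -> b = 8; heap: [0-7 ALLOC][8-13 ALLOC][14-42 FREE]
Op 4: free(a) -> (freed a); heap: [0-7 FREE][8-13 ALLOC][14-42 FREE]
Op 5: c = malloc(10) -> c = 14; heap: [0-7 FREE][8-13 ALLOC][14-23 ALLOC][24-42 FREE]
Op 6: d = malloc(10) -> d = 24; heap: [0-7 FREE][8-13 ALLOC][14-23 ALLOC][24-33 ALLOC][34-42 FREE]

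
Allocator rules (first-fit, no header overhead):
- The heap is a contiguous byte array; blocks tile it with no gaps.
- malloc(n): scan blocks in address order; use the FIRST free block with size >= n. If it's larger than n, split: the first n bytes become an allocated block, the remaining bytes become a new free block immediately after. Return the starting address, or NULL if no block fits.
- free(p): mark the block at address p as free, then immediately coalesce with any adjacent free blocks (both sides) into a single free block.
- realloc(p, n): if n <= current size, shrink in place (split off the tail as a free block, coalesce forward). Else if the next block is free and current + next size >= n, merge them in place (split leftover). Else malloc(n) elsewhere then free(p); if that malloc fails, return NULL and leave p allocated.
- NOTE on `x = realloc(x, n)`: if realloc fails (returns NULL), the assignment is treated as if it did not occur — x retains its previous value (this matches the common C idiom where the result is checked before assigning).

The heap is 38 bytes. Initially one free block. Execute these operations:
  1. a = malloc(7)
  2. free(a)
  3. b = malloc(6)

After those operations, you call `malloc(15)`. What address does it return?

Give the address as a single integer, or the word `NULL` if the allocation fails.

Op 1: a = malloc(7) -> a = 0; heap: [0-6 ALLOC][7-37 FREE]
Op 2: free(a) -> (freed a); heap: [0-37 FREE]
Op 3: b = malloc(6) -> b = 0; heap: [0-5 ALLOC][6-37 FREE]
malloc(15): first-fit scan over [0-5 ALLOC][6-37 FREE] -> 6

Answer: 6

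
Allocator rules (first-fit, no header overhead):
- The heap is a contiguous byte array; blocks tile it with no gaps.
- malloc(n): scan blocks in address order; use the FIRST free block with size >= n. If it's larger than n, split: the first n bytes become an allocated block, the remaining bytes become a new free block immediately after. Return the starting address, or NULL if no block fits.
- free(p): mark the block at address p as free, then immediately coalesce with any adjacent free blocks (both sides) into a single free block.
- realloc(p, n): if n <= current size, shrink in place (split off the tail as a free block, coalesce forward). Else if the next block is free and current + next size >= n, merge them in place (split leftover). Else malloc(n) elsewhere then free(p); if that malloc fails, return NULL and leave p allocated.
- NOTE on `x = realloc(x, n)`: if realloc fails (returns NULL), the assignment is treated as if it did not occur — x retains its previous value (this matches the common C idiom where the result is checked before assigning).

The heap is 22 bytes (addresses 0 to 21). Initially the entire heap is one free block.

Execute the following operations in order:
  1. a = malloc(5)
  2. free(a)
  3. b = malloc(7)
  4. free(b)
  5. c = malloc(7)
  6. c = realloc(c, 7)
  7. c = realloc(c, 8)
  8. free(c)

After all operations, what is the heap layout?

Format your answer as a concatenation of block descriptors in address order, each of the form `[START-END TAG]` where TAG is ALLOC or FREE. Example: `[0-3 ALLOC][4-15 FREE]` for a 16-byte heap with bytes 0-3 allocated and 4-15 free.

Op 1: a = malloc(5) -> a = 0; heap: [0-4 ALLOC][5-21 FREE]
Op 2: free(a) -> (freed a); heap: [0-21 FREE]
Op 3: b = malloc(7) -> b = 0; heap: [0-6 ALLOC][7-21 FREE]
Op 4: free(b) -> (freed b); heap: [0-21 FREE]
Op 5: c = malloc(7) -> c = 0; heap: [0-6 ALLOC][7-21 FREE]
Op 6: c = realloc(c, 7) -> c = 0; heap: [0-6 ALLOC][7-21 FREE]
Op 7: c = realloc(c, 8) -> c = 0; heap: [0-7 ALLOC][8-21 FREE]
Op 8: free(c) -> (freed c); heap: [0-21 FREE]

Answer: [0-21 FREE]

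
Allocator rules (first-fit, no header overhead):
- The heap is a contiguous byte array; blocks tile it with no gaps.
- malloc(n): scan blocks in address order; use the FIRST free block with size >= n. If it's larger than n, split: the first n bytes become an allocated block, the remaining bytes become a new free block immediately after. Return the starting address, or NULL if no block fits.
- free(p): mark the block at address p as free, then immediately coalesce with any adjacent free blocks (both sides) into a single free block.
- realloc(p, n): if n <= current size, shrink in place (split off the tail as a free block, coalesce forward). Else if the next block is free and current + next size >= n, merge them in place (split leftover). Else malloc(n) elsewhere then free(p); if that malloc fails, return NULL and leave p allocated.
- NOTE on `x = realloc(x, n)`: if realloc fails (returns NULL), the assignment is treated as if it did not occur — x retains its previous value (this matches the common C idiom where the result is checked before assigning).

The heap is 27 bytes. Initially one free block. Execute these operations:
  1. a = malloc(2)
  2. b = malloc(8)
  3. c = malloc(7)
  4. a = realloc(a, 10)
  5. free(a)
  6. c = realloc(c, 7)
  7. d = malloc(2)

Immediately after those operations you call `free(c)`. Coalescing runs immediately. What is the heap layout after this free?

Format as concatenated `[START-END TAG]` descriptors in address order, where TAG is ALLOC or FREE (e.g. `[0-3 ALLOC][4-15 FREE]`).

Answer: [0-1 ALLOC][2-9 ALLOC][10-26 FREE]

Derivation:
Op 1: a = malloc(2) -> a = 0; heap: [0-1 ALLOC][2-26 FREE]
Op 2: b = malloc(8) -> b = 2; heap: [0-1 ALLOC][2-9 ALLOC][10-26 FREE]
Op 3: c = malloc(7) -> c = 10; heap: [0-1 ALLOC][2-9 ALLOC][10-16 ALLOC][17-26 FREE]
Op 4: a = realloc(a, 10) -> a = 17; heap: [0-1 FREE][2-9 ALLOC][10-16 ALLOC][17-26 ALLOC]
Op 5: free(a) -> (freed a); heap: [0-1 FREE][2-9 ALLOC][10-16 ALLOC][17-26 FREE]
Op 6: c = realloc(c, 7) -> c = 10; heap: [0-1 FREE][2-9 ALLOC][10-16 ALLOC][17-26 FREE]
Op 7: d = malloc(2) -> d = 0; heap: [0-1 ALLOC][2-9 ALLOC][10-16 ALLOC][17-26 FREE]
free(c): c = 10 -> block [10-16 ALLOC]; mark free, coalesce with adjacent free neighbors -> [0-1 ALLOC][2-9 ALLOC][10-26 FREE]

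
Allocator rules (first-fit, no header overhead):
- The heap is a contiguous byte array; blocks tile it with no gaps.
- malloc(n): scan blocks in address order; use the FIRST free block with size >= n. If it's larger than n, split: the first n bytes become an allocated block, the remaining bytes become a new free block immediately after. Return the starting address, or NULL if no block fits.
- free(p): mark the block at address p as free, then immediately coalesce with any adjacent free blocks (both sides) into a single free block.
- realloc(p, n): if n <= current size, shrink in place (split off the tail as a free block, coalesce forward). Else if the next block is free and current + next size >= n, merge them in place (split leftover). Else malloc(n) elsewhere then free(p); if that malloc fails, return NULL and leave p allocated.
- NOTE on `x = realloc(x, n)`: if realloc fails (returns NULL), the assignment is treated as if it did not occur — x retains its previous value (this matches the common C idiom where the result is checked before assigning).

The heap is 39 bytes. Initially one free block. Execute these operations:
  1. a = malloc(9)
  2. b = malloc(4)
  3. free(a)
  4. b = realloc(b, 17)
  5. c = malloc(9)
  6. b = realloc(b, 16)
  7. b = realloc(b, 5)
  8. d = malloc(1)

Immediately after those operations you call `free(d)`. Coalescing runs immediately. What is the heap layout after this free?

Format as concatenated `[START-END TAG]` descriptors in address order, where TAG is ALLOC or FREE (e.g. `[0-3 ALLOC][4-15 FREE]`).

Answer: [0-8 ALLOC][9-13 ALLOC][14-38 FREE]

Derivation:
Op 1: a = malloc(9) -> a = 0; heap: [0-8 ALLOC][9-38 FREE]
Op 2: b = malloc(4) -> b = 9; heap: [0-8 ALLOC][9-12 ALLOC][13-38 FREE]
Op 3: free(a) -> (freed a); heap: [0-8 FREE][9-12 ALLOC][13-38 FREE]
Op 4: b = realloc(b, 17) -> b = 9; heap: [0-8 FREE][9-25 ALLOC][26-38 FREE]
Op 5: c = malloc(9) -> c = 0; heap: [0-8 ALLOC][9-25 ALLOC][26-38 FREE]
Op 6: b = realloc(b, 16) -> b = 9; heap: [0-8 ALLOC][9-24 ALLOC][25-38 FREE]
Op 7: b = realloc(b, 5) -> b = 9; heap: [0-8 ALLOC][9-13 ALLOC][14-38 FREE]
Op 8: d = malloc(1) -> d = 14; heap: [0-8 ALLOC][9-13 ALLOC][14-14 ALLOC][15-38 FREE]
free(d): d = 14 -> block [14-14 ALLOC]; mark free, coalesce with adjacent free neighbors -> [0-8 ALLOC][9-13 ALLOC][14-38 FREE]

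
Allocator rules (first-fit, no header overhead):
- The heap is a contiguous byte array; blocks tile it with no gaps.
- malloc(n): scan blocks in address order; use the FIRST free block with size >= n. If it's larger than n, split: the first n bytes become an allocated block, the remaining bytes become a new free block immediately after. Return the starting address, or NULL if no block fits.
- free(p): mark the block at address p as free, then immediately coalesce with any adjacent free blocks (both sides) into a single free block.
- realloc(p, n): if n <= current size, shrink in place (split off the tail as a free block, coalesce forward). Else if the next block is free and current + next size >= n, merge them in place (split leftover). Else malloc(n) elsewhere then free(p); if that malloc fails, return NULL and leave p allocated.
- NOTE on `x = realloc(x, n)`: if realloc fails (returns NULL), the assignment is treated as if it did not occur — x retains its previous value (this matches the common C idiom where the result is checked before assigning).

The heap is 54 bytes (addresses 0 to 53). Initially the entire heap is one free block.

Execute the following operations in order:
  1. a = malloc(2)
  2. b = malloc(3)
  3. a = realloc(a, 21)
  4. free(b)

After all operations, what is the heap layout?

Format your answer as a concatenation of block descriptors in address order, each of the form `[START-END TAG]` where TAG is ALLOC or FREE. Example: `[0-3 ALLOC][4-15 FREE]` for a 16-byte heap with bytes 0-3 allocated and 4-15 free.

Op 1: a = malloc(2) -> a = 0; heap: [0-1 ALLOC][2-53 FREE]
Op 2: b = malloc(3) -> b = 2; heap: [0-1 ALLOC][2-4 ALLOC][5-53 FREE]
Op 3: a = realloc(a, 21) -> a = 5; heap: [0-1 FREE][2-4 ALLOC][5-25 ALLOC][26-53 FREE]
Op 4: free(b) -> (freed b); heap: [0-4 FREE][5-25 ALLOC][26-53 FREE]

Answer: [0-4 FREE][5-25 ALLOC][26-53 FREE]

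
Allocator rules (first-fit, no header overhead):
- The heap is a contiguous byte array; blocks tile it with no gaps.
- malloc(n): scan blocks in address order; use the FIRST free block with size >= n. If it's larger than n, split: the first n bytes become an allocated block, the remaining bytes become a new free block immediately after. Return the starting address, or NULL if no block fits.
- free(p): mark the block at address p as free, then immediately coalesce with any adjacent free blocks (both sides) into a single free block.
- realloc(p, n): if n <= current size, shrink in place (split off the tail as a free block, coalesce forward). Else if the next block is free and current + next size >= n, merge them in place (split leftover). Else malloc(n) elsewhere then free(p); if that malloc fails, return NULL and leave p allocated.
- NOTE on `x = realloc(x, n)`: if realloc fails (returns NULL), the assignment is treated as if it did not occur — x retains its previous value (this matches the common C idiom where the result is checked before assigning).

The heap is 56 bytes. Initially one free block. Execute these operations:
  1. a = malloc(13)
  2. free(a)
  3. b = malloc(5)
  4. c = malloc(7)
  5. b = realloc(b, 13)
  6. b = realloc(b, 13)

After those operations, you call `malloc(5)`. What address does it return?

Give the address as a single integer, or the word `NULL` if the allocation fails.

Answer: 0

Derivation:
Op 1: a = malloc(13) -> a = 0; heap: [0-12 ALLOC][13-55 FREE]
Op 2: free(a) -> (freed a); heap: [0-55 FREE]
Op 3: b = malloc(5) -> b = 0; heap: [0-4 ALLOC][5-55 FREE]
Op 4: c = malloc(7) -> c = 5; heap: [0-4 ALLOC][5-11 ALLOC][12-55 FREE]
Op 5: b = realloc(b, 13) -> b = 12; heap: [0-4 FREE][5-11 ALLOC][12-24 ALLOC][25-55 FREE]
Op 6: b = realloc(b, 13) -> b = 12; heap: [0-4 FREE][5-11 ALLOC][12-24 ALLOC][25-55 FREE]
malloc(5): first-fit scan over [0-4 FREE][5-11 ALLOC][12-24 ALLOC][25-55 FREE] -> 0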